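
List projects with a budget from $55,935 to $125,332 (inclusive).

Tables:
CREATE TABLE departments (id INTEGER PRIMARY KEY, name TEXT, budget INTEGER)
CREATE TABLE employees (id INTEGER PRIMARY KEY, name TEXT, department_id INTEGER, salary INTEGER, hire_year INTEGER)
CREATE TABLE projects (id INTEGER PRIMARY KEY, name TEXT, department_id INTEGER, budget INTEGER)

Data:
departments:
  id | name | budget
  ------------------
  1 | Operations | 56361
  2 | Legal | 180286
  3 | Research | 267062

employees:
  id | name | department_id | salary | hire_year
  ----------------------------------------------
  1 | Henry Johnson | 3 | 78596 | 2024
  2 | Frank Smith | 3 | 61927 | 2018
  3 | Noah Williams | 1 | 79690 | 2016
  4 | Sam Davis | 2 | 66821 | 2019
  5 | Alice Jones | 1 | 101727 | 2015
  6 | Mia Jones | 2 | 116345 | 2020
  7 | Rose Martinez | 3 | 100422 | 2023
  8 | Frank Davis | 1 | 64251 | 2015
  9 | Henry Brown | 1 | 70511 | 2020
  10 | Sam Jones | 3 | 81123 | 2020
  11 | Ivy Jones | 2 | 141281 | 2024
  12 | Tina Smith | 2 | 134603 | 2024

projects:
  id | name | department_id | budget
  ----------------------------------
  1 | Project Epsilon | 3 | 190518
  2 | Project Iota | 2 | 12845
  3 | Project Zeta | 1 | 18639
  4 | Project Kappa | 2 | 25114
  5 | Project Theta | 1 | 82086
SELECT name, budget FROM projects WHERE budget BETWEEN 55935 AND 125332

Execution result:
name | budget
Project Theta | 82086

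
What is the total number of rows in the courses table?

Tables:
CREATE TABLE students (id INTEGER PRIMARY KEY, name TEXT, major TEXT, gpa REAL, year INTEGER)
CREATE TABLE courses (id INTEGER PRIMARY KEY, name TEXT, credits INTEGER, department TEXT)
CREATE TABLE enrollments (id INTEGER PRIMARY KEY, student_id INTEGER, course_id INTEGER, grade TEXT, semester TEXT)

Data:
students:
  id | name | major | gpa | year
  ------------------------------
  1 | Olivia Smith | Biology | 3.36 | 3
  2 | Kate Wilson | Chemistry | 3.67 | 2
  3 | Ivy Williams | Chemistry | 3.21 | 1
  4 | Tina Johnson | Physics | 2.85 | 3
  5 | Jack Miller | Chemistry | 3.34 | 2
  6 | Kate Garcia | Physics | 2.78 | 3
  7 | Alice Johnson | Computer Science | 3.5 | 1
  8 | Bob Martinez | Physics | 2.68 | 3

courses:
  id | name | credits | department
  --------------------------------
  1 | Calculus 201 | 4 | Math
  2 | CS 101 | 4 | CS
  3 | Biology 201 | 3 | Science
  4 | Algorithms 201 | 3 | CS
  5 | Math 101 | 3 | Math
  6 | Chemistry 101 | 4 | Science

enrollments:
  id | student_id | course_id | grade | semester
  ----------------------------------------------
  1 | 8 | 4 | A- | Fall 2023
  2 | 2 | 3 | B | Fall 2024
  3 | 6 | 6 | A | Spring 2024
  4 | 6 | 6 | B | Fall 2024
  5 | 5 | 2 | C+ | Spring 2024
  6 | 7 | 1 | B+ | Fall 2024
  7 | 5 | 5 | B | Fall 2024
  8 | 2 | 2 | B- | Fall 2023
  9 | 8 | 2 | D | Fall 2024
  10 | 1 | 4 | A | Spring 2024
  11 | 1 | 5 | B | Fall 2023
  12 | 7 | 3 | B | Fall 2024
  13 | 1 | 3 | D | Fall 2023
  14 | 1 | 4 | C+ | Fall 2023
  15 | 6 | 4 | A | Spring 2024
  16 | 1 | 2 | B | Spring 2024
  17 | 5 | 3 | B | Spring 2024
SELECT COUNT(*) FROM courses

Execution result:
6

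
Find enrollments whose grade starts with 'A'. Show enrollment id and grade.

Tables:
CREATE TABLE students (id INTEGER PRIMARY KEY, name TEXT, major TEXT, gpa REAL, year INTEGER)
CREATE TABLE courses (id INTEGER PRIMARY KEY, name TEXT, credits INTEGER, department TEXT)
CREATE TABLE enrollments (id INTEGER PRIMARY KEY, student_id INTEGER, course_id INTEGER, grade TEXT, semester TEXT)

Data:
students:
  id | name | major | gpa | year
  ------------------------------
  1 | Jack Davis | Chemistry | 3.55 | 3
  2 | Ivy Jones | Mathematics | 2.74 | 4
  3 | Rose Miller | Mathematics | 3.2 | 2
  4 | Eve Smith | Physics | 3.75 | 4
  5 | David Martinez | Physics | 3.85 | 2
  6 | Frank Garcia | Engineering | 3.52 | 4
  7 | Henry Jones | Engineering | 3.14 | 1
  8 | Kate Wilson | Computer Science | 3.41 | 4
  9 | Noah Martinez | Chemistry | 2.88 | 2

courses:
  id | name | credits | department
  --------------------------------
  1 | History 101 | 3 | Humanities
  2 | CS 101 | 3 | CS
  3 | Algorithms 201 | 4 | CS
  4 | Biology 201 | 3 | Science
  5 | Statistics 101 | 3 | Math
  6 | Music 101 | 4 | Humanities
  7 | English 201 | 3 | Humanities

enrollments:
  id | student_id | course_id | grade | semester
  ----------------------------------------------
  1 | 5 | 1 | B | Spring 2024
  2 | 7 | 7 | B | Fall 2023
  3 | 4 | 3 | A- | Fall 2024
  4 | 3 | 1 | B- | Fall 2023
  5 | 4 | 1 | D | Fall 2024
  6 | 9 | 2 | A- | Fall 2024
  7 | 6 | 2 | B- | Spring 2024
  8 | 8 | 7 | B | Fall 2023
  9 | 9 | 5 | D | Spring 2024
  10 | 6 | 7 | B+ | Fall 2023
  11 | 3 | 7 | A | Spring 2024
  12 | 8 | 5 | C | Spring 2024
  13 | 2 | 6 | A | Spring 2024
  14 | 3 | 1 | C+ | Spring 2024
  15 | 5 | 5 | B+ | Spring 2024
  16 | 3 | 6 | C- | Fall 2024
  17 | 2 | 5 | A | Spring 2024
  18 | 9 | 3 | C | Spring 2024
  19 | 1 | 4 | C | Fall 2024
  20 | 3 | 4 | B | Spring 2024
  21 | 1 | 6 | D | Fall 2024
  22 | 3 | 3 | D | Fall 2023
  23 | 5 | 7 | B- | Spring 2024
SELECT id, grade FROM enrollments WHERE grade LIKE 'A%'

Execution result:
id | grade
3 | A-
6 | A-
11 | A
13 | A
17 | A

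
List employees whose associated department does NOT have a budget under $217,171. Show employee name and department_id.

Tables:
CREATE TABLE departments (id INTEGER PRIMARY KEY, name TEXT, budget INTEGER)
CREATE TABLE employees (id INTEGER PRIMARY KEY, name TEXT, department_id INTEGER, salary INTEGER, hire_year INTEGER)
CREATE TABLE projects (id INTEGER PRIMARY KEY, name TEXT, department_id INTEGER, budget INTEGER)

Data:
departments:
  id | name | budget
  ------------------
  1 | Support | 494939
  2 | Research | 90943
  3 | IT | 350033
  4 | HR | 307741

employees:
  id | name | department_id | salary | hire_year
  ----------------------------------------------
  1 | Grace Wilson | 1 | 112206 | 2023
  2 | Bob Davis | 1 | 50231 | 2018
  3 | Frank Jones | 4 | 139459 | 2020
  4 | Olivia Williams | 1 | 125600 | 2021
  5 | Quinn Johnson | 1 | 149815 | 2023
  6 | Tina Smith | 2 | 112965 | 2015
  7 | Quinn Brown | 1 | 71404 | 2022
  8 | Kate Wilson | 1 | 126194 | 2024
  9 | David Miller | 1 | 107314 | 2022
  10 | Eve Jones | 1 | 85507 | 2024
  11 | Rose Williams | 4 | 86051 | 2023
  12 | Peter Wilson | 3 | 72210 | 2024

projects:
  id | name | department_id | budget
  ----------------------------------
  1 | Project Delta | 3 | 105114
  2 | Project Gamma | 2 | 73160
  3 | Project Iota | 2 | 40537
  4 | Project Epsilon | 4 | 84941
SELECT name, department_id FROM employees WHERE department_id NOT IN (SELECT id FROM departments WHERE budget < 217171)

Execution result:
name | department_id
Grace Wilson | 1
Bob Davis | 1
Frank Jones | 4
Olivia Williams | 1
Quinn Johnson | 1
Quinn Brown | 1
Kate Wilson | 1
David Miller | 1
Eve Jones | 1
Rose Williams | 4
Peter Wilson | 3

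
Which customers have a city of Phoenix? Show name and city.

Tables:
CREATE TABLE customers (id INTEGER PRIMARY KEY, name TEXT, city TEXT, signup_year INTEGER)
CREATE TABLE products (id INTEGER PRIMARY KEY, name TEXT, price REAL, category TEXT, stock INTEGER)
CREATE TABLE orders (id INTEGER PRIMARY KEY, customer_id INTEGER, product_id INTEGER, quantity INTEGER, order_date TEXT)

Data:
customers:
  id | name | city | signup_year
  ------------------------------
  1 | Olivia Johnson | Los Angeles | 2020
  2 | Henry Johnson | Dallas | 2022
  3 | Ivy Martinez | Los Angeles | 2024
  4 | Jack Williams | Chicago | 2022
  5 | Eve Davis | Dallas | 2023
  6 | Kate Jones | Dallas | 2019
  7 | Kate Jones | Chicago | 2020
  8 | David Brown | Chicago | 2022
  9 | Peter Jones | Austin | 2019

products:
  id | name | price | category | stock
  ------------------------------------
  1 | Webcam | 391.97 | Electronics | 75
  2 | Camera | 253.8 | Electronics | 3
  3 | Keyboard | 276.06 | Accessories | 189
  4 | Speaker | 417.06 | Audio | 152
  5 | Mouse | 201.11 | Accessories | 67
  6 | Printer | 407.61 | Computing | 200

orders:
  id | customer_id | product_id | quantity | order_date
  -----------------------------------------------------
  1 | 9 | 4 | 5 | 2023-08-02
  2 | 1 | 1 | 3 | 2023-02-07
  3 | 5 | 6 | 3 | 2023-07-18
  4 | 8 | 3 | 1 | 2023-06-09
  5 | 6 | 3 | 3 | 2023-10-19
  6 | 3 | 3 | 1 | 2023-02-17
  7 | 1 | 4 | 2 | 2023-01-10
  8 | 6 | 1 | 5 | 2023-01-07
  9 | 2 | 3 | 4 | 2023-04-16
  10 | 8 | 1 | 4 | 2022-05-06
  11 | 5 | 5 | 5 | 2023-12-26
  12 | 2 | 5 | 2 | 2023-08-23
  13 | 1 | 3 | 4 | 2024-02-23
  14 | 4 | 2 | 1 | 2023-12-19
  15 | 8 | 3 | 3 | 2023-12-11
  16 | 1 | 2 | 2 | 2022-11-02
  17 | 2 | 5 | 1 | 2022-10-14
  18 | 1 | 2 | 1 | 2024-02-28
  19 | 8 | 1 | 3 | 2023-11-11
SELECT name, city FROM customers WHERE city = 'Phoenix'

Execution result:
(no rows)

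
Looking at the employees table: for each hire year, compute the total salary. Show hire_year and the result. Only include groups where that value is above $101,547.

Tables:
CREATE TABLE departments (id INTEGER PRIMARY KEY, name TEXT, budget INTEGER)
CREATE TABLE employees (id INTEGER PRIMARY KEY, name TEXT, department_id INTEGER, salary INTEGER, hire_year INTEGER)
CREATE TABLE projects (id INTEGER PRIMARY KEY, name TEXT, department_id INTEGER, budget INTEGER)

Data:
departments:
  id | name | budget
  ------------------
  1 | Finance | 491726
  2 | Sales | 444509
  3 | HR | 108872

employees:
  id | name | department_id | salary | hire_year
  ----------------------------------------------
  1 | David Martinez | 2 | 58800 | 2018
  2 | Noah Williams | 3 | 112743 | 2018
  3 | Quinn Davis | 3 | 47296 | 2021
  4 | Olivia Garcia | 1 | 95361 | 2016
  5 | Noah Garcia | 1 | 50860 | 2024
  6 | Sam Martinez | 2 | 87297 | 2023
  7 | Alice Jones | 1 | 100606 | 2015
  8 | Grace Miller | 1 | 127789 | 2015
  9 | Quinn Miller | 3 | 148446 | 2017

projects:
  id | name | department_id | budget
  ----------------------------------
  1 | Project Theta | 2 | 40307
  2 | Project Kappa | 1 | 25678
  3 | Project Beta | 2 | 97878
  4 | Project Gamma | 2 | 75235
SELECT hire_year, SUM(salary) AS sum_salary FROM employees GROUP BY hire_year HAVING SUM(salary) > 101547

Execution result:
hire_year | sum_salary
2015 | 228395
2017 | 148446
2018 | 171543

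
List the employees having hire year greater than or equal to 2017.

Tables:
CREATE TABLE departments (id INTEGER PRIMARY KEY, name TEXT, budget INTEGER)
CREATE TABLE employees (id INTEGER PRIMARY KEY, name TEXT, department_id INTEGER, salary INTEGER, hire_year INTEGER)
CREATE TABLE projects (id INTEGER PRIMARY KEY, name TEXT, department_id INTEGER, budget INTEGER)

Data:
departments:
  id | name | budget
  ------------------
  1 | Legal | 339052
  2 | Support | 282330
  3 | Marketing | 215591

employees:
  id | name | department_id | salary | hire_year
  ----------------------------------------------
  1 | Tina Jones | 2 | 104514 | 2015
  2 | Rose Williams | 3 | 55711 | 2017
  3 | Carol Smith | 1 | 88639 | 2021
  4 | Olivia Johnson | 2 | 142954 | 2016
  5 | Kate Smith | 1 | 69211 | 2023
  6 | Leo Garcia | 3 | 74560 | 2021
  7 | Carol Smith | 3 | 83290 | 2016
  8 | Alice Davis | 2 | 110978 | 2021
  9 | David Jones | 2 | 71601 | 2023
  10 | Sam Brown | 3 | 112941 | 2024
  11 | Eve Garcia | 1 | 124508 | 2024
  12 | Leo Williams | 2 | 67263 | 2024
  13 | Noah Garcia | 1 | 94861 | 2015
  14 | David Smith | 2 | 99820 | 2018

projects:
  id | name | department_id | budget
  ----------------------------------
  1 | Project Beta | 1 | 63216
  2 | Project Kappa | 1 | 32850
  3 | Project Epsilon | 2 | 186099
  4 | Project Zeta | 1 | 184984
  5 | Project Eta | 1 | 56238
SELECT name, hire_year FROM employees WHERE hire_year >= 2017

Execution result:
name | hire_year
Rose Williams | 2017
Carol Smith | 2021
Kate Smith | 2023
Leo Garcia | 2021
Alice Davis | 2021
David Jones | 2023
Sam Brown | 2024
Eve Garcia | 2024
Leo Williams | 2024
David Smith | 2018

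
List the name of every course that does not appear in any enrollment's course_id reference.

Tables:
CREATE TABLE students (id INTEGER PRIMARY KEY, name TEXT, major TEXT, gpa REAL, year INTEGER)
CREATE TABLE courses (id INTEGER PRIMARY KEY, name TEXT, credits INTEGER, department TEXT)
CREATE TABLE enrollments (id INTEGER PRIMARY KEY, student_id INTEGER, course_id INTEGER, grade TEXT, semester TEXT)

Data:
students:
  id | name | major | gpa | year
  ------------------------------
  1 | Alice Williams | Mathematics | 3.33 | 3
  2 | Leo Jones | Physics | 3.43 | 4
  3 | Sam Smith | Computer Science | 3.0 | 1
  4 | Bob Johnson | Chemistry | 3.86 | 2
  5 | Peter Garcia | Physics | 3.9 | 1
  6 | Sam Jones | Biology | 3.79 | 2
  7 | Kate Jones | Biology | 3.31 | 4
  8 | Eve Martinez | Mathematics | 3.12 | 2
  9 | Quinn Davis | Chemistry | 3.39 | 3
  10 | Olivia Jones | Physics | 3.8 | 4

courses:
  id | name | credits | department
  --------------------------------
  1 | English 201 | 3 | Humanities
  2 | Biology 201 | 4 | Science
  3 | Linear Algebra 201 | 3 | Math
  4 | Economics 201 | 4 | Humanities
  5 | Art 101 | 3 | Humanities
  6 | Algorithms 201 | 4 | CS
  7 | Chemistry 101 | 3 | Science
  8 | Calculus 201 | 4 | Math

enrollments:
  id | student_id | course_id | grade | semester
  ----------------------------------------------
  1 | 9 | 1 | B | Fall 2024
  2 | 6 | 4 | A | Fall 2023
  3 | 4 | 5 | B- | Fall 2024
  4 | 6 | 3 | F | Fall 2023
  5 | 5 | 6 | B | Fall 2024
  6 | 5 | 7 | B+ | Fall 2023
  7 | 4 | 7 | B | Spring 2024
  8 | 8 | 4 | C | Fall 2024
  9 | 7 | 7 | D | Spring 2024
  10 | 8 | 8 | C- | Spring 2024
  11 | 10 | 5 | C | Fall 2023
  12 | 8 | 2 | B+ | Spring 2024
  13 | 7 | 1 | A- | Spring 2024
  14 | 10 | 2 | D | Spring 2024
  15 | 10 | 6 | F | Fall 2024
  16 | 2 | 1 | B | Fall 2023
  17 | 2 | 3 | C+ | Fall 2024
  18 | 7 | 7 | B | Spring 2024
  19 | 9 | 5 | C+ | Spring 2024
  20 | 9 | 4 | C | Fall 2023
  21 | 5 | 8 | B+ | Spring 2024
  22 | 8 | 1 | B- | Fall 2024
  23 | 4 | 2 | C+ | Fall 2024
SELECT p.name FROM courses p LEFT JOIN enrollments c ON c.course_id = p.id WHERE c.id IS NULL

Execution result:
(no rows)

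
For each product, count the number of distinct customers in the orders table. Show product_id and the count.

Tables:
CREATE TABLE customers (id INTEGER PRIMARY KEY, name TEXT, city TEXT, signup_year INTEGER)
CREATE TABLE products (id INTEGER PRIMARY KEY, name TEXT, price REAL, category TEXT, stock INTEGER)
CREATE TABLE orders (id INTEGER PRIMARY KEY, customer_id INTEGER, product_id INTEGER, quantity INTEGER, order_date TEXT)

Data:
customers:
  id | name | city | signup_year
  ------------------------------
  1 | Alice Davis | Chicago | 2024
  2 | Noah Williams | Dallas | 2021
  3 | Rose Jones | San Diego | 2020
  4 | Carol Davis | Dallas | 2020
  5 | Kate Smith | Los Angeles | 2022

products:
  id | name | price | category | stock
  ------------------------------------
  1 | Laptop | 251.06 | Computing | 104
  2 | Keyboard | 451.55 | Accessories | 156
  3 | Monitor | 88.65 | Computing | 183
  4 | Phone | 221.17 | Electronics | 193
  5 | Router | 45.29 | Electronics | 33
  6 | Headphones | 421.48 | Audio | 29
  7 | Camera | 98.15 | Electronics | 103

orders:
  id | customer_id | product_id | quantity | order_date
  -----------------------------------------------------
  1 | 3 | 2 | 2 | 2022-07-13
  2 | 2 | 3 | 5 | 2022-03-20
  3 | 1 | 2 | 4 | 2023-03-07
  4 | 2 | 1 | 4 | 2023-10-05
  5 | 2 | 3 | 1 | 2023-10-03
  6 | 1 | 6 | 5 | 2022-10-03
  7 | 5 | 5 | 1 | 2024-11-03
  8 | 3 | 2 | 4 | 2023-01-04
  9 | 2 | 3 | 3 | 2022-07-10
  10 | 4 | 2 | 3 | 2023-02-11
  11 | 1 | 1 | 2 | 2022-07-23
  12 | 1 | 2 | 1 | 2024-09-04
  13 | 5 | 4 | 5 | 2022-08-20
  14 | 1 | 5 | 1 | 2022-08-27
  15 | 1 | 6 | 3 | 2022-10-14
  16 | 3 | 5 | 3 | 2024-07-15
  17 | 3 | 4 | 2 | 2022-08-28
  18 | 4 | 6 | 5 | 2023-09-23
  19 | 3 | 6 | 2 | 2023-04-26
SELECT product_id, COUNT(DISTINCT customer_id) AS distinct_customer_count FROM orders GROUP BY product_id

Execution result:
product_id | distinct_customer_count
1 | 2
2 | 3
3 | 1
4 | 2
5 | 3
6 | 3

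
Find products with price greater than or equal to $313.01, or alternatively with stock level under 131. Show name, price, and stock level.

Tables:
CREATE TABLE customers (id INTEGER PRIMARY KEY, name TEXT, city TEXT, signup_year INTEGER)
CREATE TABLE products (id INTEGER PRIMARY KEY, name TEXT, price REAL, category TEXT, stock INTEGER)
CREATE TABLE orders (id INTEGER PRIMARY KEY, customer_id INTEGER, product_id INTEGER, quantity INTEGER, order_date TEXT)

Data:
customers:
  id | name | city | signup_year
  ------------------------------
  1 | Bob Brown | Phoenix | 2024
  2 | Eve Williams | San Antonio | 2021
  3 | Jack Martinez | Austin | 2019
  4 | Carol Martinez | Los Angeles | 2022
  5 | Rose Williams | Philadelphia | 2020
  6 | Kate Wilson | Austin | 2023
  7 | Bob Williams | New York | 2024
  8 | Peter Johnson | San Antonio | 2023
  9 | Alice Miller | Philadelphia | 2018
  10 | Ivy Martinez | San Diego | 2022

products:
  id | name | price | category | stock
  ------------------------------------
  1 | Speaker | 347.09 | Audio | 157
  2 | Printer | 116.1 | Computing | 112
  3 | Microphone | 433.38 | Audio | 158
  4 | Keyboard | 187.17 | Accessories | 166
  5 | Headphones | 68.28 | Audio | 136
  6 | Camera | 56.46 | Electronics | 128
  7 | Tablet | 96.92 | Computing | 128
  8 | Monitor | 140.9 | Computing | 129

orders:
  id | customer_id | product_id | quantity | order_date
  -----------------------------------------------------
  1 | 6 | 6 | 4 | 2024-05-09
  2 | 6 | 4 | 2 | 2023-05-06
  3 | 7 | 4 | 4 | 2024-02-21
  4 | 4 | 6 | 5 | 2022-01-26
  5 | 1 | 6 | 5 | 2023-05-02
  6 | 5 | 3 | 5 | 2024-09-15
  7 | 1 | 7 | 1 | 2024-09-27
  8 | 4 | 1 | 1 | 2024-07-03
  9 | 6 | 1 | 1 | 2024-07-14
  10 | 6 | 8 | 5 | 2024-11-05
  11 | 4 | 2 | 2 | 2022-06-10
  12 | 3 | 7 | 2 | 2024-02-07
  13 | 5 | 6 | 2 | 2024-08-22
SELECT name, price, stock FROM products WHERE price >= 313.01 OR stock < 131

Execution result:
name | price | stock
Speaker | 347.09 | 157
Printer | 116.10 | 112
Microphone | 433.38 | 158
Camera | 56.46 | 128
Tablet | 96.92 | 128
Monitor | 140.90 | 129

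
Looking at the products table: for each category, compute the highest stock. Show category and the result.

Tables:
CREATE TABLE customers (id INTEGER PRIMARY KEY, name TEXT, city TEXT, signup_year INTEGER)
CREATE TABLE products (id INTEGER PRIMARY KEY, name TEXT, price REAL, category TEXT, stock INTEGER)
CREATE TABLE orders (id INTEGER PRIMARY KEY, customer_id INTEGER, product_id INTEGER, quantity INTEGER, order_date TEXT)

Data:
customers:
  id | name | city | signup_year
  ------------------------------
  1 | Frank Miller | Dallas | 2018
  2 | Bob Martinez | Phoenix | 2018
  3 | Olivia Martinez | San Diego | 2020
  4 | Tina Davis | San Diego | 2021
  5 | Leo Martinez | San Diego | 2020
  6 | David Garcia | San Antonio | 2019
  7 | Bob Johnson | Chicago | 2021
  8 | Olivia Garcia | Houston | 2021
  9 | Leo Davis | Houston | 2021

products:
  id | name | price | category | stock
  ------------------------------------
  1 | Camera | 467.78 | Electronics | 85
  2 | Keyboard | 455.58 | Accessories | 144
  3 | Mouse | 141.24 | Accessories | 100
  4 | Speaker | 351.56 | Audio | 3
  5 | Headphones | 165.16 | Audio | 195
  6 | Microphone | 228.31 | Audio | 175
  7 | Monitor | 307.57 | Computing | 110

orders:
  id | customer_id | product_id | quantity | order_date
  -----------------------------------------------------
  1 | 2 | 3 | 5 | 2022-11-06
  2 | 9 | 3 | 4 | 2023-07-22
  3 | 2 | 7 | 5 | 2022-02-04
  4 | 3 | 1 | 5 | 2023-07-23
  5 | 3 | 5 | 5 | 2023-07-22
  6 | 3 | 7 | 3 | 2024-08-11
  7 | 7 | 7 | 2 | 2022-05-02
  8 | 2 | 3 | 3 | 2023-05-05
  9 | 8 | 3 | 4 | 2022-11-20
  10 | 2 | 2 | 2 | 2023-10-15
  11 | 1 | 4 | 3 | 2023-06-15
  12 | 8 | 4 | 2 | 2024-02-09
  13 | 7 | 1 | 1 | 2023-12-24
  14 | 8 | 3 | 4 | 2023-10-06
SELECT category, MAX(stock) AS max_stock FROM products GROUP BY category

Execution result:
category | max_stock
Accessories | 144
Audio | 195
Computing | 110
Electronics | 85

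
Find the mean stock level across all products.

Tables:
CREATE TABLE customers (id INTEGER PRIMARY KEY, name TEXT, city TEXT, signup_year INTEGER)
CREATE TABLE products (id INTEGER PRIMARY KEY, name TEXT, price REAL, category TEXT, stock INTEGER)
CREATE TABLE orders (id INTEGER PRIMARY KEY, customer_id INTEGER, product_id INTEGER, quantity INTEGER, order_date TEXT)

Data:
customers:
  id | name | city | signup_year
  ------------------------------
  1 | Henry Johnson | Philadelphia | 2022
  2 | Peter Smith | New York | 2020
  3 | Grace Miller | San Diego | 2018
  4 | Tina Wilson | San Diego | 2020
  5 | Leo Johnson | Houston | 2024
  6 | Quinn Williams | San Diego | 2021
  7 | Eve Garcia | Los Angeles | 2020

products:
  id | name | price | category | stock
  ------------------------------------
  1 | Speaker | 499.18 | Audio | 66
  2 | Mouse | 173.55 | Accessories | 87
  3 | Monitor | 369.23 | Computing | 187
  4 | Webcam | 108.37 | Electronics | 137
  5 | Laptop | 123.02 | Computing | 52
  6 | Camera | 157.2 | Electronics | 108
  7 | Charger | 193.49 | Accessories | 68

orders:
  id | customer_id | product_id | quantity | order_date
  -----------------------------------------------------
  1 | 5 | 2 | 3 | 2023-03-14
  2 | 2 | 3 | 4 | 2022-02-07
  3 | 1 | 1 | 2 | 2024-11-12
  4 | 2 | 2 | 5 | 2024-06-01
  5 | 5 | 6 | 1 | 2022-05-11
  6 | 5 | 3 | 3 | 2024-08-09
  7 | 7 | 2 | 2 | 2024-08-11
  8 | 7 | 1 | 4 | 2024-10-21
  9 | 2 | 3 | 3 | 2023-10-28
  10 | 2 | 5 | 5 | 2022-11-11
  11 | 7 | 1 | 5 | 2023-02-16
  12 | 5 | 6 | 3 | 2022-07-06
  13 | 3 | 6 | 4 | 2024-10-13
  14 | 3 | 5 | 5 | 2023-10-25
SELECT AVG(stock) FROM products

Execution result:
100.71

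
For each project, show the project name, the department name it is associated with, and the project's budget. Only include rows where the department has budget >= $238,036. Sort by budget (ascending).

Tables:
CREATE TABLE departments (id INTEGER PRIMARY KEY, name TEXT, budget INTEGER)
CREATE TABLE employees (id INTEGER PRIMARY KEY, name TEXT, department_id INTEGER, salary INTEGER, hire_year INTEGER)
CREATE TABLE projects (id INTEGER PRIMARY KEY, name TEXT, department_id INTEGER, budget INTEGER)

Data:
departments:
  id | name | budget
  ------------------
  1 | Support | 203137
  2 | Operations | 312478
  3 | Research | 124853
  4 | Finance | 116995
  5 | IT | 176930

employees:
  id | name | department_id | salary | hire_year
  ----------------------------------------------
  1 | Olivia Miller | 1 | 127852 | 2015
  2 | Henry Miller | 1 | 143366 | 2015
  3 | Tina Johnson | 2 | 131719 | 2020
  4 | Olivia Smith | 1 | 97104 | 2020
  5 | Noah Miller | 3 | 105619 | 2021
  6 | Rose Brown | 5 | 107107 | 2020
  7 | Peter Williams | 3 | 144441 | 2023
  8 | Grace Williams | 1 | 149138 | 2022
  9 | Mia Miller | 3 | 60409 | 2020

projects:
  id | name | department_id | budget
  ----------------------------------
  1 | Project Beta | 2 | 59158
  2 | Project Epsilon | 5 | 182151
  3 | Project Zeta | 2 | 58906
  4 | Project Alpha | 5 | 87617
SELECT c.name, p.name AS department, c.budget FROM projects c JOIN departments p ON c.department_id = p.id WHERE p.budget >= 238036 ORDER BY c.budget ASC

Execution result:
name | department | budget
Project Zeta | Operations | 58906
Project Beta | Operations | 59158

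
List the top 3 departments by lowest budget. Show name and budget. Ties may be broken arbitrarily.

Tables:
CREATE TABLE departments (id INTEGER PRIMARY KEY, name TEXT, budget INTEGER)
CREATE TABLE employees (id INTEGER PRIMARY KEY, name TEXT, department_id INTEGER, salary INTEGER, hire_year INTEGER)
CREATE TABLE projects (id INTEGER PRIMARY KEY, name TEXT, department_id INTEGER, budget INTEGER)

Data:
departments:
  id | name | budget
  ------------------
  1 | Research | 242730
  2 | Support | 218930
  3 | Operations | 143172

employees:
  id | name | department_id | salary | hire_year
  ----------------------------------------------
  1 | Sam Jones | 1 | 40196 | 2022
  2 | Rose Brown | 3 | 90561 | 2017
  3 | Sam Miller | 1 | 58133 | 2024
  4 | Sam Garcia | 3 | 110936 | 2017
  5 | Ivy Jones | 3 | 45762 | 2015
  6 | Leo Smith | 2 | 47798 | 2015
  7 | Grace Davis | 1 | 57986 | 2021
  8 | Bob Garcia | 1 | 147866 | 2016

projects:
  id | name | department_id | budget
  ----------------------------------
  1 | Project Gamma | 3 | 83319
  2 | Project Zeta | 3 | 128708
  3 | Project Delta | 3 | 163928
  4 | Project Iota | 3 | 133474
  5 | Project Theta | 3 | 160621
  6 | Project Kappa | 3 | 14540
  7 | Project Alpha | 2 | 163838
SELECT name, budget FROM departments ORDER BY budget ASC LIMIT 3

Execution result:
name | budget
Operations | 143172
Support | 218930
Research | 242730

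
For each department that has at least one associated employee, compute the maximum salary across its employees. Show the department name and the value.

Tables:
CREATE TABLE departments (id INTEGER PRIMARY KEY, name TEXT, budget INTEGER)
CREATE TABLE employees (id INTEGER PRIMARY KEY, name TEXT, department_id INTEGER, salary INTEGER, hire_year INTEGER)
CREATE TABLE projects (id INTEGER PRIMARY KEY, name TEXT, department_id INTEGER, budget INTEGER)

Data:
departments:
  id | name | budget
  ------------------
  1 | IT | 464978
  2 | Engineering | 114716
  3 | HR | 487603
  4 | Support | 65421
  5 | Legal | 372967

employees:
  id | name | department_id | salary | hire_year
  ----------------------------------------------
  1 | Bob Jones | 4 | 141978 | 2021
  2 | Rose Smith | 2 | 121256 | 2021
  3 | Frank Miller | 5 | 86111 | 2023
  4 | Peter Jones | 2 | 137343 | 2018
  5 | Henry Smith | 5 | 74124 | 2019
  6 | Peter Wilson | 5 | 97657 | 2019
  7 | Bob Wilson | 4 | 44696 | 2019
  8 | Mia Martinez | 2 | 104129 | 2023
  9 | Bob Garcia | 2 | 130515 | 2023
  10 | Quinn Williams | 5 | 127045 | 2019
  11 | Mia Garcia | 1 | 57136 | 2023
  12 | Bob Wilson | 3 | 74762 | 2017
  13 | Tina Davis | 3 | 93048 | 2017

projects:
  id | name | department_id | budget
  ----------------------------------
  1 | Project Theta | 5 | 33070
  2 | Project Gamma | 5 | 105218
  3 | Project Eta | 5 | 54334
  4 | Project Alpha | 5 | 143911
SELECT p.name, MAX(c.salary) AS max_salary FROM employees c JOIN departments p ON c.department_id = p.id GROUP BY p.id, p.name

Execution result:
name | max_salary
IT | 57136
Engineering | 137343
HR | 93048
Support | 141978
Legal | 127045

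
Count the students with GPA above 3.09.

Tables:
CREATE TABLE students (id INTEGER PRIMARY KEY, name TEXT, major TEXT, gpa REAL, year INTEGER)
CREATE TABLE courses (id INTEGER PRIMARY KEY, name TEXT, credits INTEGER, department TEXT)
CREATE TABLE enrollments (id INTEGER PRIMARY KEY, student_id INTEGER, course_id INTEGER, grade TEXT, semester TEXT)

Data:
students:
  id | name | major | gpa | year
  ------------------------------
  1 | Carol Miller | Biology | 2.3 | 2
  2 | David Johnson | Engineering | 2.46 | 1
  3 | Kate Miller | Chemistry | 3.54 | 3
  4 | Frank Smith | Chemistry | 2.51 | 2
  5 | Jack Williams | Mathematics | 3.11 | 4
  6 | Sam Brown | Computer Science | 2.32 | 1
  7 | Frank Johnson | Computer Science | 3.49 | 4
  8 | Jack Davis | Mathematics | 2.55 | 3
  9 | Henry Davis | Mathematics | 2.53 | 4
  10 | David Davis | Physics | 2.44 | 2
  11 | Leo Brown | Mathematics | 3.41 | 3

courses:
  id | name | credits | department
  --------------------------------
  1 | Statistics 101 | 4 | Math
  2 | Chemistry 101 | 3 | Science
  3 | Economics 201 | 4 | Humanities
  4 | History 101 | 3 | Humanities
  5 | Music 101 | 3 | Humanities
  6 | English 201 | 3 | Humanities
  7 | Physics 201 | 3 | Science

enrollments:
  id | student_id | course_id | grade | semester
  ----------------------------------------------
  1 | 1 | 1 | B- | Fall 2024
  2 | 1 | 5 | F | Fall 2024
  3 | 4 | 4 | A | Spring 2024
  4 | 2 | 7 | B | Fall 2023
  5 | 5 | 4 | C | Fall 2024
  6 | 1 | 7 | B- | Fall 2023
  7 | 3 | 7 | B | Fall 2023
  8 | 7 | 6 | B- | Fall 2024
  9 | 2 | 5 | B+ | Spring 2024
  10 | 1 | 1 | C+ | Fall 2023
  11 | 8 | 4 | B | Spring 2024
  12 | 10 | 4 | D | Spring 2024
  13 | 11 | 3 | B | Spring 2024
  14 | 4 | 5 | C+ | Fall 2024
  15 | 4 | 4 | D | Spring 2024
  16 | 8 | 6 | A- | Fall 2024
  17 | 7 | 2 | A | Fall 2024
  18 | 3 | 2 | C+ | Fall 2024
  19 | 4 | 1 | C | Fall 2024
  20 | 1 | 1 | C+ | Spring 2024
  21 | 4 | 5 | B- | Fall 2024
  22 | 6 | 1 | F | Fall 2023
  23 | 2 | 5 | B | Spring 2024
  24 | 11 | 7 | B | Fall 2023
SELECT COUNT(*) FROM students WHERE gpa > 3.09

Execution result:
4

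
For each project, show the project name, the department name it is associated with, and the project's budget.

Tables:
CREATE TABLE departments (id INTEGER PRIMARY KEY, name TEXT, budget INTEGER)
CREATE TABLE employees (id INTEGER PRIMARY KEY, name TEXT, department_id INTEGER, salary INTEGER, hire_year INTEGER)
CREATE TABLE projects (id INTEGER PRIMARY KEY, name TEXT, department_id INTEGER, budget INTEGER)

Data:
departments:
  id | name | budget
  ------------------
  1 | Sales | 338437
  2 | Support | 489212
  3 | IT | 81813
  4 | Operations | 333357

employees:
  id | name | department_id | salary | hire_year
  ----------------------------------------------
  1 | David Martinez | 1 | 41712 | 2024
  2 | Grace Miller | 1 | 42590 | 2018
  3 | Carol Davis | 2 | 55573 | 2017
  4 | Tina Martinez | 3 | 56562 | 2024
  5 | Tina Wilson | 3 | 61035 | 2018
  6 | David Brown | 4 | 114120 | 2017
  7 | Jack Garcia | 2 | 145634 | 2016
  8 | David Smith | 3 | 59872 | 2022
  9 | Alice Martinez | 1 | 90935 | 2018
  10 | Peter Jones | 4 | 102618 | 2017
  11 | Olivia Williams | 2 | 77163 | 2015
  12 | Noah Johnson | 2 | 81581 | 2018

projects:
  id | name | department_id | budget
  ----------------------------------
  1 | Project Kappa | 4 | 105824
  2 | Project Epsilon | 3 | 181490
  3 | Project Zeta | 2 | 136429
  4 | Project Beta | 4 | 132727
SELECT c.name, p.name AS department, c.budget FROM projects c JOIN departments p ON c.department_id = p.id

Execution result:
name | department | budget
Project Kappa | Operations | 105824
Project Epsilon | IT | 181490
Project Zeta | Support | 136429
Project Beta | Operations | 132727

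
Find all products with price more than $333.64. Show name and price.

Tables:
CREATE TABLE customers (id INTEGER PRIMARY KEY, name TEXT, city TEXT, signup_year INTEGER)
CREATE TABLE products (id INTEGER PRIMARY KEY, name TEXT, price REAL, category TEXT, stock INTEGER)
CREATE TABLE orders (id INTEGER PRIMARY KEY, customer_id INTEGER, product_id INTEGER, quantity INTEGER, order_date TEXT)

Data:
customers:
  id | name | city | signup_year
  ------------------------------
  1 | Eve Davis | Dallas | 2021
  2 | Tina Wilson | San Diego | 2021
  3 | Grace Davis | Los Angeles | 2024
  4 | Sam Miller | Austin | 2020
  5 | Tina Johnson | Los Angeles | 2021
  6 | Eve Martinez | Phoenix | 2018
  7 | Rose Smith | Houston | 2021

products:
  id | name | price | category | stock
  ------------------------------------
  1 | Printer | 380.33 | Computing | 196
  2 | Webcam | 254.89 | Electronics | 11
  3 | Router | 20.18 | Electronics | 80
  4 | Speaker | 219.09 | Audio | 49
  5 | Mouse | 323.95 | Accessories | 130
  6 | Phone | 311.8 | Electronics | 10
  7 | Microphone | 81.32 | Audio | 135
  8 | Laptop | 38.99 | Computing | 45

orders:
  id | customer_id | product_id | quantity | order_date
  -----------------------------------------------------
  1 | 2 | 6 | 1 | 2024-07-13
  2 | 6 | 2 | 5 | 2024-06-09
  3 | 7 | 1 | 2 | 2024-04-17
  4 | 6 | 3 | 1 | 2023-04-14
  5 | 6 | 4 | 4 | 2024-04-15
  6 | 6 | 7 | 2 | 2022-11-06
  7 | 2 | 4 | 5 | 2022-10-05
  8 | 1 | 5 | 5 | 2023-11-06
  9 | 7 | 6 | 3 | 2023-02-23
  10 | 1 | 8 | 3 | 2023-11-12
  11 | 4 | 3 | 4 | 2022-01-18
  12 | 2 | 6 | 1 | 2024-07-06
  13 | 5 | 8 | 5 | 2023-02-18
SELECT name, price FROM products WHERE price > 333.64

Execution result:
name | price
Printer | 380.33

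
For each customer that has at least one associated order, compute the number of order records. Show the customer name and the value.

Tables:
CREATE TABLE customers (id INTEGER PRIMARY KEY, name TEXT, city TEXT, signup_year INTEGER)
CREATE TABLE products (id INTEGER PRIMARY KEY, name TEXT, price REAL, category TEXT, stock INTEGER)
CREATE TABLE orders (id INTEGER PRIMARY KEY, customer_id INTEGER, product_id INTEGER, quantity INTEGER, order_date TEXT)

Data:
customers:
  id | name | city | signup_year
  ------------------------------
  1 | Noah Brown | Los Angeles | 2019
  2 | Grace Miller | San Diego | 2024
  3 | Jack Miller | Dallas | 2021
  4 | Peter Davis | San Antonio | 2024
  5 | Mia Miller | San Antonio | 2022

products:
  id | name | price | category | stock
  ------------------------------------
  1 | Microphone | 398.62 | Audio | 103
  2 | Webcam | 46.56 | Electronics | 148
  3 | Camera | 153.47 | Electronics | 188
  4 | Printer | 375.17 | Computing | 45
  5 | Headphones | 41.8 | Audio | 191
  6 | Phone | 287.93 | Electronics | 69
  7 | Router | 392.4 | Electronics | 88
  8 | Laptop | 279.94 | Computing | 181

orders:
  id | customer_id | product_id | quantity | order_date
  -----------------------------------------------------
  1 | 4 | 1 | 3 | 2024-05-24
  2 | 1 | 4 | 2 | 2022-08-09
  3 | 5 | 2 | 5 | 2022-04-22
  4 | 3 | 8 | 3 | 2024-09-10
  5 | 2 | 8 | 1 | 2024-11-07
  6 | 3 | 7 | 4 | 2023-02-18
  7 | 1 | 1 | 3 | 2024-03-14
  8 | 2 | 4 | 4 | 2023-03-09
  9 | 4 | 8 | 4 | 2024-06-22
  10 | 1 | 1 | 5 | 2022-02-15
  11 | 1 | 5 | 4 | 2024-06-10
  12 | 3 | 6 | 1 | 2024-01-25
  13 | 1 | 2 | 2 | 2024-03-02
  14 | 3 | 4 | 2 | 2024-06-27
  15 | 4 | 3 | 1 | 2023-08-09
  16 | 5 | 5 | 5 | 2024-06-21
SELECT p.name, COUNT(*) AS n FROM orders c JOIN customers p ON c.customer_id = p.id GROUP BY p.id, p.name

Execution result:
name | n
Noah Brown | 5
Grace Miller | 2
Jack Miller | 4
Peter Davis | 3
Mia Miller | 2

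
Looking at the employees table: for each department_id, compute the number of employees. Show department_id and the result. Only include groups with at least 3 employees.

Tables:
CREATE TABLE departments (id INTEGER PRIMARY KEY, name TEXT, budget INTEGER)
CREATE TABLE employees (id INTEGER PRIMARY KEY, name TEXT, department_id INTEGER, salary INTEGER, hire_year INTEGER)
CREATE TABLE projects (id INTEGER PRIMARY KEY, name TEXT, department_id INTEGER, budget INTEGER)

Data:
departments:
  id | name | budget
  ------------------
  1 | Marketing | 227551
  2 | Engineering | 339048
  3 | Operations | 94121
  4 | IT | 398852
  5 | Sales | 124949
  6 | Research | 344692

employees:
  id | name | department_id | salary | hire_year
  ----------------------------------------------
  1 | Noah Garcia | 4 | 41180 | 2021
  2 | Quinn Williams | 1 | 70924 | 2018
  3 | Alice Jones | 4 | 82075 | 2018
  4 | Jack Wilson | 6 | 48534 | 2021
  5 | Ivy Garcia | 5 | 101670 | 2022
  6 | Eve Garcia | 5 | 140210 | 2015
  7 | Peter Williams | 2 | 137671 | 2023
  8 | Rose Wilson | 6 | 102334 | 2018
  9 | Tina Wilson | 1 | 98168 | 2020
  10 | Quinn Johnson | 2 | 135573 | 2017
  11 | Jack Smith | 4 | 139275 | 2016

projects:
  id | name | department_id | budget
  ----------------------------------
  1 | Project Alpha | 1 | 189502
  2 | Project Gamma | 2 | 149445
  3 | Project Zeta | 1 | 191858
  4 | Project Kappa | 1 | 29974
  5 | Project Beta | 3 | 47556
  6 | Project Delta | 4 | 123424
SELECT department_id, COUNT(*) AS n FROM employees GROUP BY department_id HAVING COUNT(*) >= 3

Execution result:
department_id | n
4 | 3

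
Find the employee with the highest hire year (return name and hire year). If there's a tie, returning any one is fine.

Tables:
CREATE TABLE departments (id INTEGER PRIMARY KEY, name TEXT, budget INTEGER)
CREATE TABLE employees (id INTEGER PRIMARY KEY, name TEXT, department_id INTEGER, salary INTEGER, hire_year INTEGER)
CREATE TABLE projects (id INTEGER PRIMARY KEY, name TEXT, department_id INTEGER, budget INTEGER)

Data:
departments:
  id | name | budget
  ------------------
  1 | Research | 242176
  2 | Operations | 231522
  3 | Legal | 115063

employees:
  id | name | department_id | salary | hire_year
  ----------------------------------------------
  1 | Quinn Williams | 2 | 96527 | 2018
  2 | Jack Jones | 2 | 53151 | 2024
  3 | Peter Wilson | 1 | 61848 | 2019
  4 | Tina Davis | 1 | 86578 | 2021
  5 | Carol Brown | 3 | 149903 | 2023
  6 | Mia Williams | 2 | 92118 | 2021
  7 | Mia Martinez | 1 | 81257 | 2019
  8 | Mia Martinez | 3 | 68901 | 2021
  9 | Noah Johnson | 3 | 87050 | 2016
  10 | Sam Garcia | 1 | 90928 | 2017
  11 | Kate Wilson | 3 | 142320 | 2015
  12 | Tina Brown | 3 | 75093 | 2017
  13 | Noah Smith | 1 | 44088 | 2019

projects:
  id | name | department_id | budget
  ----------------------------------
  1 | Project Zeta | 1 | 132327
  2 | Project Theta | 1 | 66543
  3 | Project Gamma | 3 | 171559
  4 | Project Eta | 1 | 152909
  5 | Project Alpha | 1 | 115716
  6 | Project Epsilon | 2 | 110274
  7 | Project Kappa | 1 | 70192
SELECT name, hire_year FROM employees ORDER BY hire_year DESC LIMIT 1

Execution result:
name | hire_year
Jack Jones | 2024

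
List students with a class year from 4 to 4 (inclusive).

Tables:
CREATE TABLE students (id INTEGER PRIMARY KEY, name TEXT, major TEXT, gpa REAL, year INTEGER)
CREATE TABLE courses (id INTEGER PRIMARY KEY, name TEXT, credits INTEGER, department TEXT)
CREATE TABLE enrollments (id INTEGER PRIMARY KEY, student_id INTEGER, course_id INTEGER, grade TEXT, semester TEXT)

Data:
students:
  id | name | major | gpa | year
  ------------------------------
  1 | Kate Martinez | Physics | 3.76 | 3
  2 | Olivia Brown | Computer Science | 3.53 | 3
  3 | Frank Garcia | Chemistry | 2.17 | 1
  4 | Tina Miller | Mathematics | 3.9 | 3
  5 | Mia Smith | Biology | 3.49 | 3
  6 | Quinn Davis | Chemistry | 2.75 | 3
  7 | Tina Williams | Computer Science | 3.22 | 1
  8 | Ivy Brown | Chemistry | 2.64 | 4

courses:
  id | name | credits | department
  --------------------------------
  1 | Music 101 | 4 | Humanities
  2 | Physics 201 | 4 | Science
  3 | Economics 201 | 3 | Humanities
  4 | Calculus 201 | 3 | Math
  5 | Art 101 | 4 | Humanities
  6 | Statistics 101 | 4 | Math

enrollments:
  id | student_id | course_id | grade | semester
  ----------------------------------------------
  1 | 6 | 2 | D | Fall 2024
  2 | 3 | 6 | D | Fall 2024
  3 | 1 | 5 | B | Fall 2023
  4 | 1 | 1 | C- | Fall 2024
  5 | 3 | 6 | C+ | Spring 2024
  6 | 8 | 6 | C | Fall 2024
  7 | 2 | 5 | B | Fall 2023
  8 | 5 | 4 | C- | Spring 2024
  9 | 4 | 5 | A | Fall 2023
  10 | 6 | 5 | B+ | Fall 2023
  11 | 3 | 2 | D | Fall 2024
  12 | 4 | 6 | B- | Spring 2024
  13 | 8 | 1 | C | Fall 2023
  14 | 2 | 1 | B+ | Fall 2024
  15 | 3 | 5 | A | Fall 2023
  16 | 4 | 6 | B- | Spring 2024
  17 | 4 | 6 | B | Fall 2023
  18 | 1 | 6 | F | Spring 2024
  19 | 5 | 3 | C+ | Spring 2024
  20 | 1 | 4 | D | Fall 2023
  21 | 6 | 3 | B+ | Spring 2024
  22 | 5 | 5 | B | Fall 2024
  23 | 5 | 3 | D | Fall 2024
SELECT name, year FROM students WHERE year BETWEEN 4 AND 4

Execution result:
name | year
Ivy Brown | 4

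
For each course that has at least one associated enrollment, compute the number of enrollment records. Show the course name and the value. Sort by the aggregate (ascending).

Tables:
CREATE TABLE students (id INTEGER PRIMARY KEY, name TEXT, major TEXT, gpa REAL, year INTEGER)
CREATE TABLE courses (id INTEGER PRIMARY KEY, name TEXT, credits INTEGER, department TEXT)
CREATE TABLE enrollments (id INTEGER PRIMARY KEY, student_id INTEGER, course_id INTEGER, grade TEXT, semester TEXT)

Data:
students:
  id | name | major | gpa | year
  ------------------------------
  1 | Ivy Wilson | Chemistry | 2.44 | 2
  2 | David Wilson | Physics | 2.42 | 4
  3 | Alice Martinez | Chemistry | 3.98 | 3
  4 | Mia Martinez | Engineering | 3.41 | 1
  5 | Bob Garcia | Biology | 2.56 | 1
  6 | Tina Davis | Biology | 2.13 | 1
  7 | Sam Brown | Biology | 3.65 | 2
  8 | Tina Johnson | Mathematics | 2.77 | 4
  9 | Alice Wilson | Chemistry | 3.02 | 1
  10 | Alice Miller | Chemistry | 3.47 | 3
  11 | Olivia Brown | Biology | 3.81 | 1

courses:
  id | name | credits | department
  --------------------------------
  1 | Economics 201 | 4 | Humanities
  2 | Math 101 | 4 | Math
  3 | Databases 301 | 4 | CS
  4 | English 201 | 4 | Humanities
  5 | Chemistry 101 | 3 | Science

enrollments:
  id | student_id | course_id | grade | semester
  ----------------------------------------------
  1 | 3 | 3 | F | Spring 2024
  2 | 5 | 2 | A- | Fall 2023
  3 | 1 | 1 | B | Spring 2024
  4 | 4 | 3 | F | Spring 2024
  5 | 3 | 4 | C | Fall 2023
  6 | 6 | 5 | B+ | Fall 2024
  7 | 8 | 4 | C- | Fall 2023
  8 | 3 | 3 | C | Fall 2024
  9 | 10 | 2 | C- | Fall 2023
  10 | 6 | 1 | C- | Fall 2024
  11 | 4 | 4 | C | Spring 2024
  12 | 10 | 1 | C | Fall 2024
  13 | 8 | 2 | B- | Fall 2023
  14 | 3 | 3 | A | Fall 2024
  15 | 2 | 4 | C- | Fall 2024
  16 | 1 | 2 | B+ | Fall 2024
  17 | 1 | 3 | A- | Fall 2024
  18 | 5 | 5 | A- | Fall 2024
SELECT p.name, COUNT(*) AS n FROM enrollments c JOIN courses p ON c.course_id = p.id GROUP BY p.id, p.name ORDER BY n ASC

Execution result:
name | n
Chemistry 101 | 2
Economics 201 | 3
Math 101 | 4
English 201 | 4
Databases 301 | 5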